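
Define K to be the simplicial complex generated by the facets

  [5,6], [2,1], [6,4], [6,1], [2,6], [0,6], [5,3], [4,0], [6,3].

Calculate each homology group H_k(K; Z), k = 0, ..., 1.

H_0 = Z,  H_1 = Z^3.

Fix the vertex order 0 < 1 < 2 < 3 < 4 < 5 < 6 and write every simplex with vertices in increasing order. Then dim K = 1 and the simplices of K are:

  0-simplices (7): [0], [1], [2], [3], [4], [5], [6]
  1-simplices (9): [0,4], [0,6], [1,2], [1,6], [2,6], [3,5], [3,6], [4,6], [5,6]

giving chain groups C_0 ≅ Z^7, C_1 ≅ Z^9.

∂_1: C_1 → C_0 sends each edge [p,q] (with p < q) to q − p.
As a 7×9 matrix over Z this has rank 6, with invariant factors (1,1,1,1,1,1).

From H_k ≅ ker(∂_k) / im(∂_{k+1}) we obtain:

  H_0: rank C_0 − rank ∂_1 = 7 − 6 = 1, and the invariant factors of ∂_1 are all 1, so H_0 ≅ Z.
  H_1: rank ker ∂_1 − rank ∂_2 = (9 − 6) − 0 = 3, and there is no ∂_2, so H_1 ≅ Z^3.

(K is a triangulation of a wedge of 3 circles.)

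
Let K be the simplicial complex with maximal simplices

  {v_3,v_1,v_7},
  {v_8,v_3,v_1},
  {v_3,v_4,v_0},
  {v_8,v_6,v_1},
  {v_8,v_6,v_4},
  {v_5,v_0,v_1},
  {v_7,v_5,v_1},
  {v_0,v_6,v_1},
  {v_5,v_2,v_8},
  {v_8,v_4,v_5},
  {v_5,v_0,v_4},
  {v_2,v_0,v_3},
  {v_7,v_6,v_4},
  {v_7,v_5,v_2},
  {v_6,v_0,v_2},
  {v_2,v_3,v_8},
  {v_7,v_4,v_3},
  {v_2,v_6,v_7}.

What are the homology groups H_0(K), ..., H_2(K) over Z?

H_0 = Z,  H_1 = Z^2,  H_2 = Z.

Take the total order v_0 < v_1 < v_2 < v_3 < v_4 < v_5 < v_6 < v_7 < v_8 on the vertex set. Then K (dimension 2) consists of the simplices:

  0-simplices (9): [v_0], [v_1], [v_2], [v_3], [v_4], [v_5], [v_6], [v_7], [v_8]
  1-simplices (27): (27 of them)
  2-simplices (18): (18 of them)

Hence C_0 ≅ Z^9, C_1 ≅ Z^27, C_2 ≅ Z^18.

The boundary map ∂_1: C_1 → C_0 maps an edge to its endpoints' difference, ∂[p,q] = q − p. For instance
  ∂[v_0,v_5] = [v_5] − [v_0].
The resulting 9×27 matrix has rank 8, and its Smith normal form has invariant factors (1,1,1,1,1,1,1,1).

The boundary map ∂_2: C_2 → C_1 acts by ∂[p,q,r] = [q,r] − [p,r] + [p,q]. For instance
  ∂[v_0,v_2,v_3] = [v_2,v_3] − [v_0,v_3] + [v_0,v_2],
  ∂[v_3,v_4,v_7] = [v_4,v_7] − [v_3,v_7] + [v_3,v_4].
This gives a 27×18 integer matrix of rank 17; reducing to Smith normal form yields diagonal entries (1,1,1,1,1,1,1,1,1,1,1,1,1,1,1,1,1).

Now H_k = ker ∂_k / im ∂_{k+1}, so:

  H_0: rank C_0 − rank ∂_1 = 9 − 8 = 1, and the invariant factors of ∂_1 are all 1, so H_0 ≅ Z.
  H_1: rank ker ∂_1 − rank ∂_2 = (27 − 8) − 17 = 2, and the invariant factors of ∂_2 are all 1, so H_1 ≅ Z^2.
  H_2: rank ker ∂_2 − rank ∂_3 = (18 − 17) − 0 = 1, and there is no ∂_3, so H_2 ≅ Z.

(K is a triangulation of the torus T^2.)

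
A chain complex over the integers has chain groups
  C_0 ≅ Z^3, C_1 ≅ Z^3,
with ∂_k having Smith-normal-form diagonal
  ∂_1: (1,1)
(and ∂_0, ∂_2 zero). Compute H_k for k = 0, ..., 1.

H_0 = Z,  H_1 = Z.

H_0: b_0 = 3 − 0 − 2 = 1; torsion from ∂_1 factors > 1: none. So H_0 = Z.
H_1: b_1 = 3 − 2 − 0 = 1; torsion from ∂_2 factors > 1: none. So H_1 = Z.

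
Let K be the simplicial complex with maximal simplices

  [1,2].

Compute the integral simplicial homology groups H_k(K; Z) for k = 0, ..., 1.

H_0 ≅ Z,  H_1 = 0.

Order the vertices as 1 < 2. Listing each simplex with vertices in this order, K has dimension 1 with simplices:

  0-simplices (2): [1], [2]
  1-simplices (1): [1,2]

so the chain groups are C_0 ≅ Z^2, C_1 ≅ Z^1.

Boundary ∂_1: C_1 → C_0 maps an edge to its endpoints' difference, ∂[p,q] = q − p. For instance
  ∂[1,2] = [2] − [1].
The 2×1 boundary matrix has rank 1 and Smith normal form diag(1).

Now H_k = ker ∂_k / im ∂_{k+1}, so:

  H_0: rank C_0 − rank ∂_1 = 2 − 1 = 1, and the invariant factors of ∂_1 are all 1, so H_0 ≅ Z.
  H_1: rank ker ∂_1 − rank ∂_2 = (1 − 1) − 0 = 0, and there is no ∂_2, so H_1 ≅ 0.

As a check, the Euler characteristic is 2 − 1 = 1, which agrees with 1 − 0 = 1.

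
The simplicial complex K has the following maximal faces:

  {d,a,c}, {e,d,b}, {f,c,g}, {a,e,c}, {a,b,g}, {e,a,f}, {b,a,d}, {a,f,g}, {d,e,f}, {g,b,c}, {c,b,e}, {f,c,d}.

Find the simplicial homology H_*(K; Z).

H_0 = Z,  H_1 = Z/2,  H_2 = 0.

Order the vertices as a < b < c < d < e < f < g. Listing each simplex with vertices in this order, K has dimension 2 with simplices:

  0-simplices (7): a, b, c, d, e, f, g
  1-simplices (18): ab, ac, ad, ae, af, ag, bc, bd, be, bg, cd, ce, cf, cg, de, df, ef, fg
  2-simplices (12): abd, abg, acd, ace, aef, afg, bce, bcg, bde, cdf, cfg, def

Hence C_0 ≅ Z^7, C_1 ≅ Z^18, C_2 ≅ Z^12.

∂_1: C_1 → C_0 sends each edge [p,q] (with p < q) to q − p.
The 7×18 boundary matrix has rank 6 and Smith normal form diag(1,1,1,1,1,1).

∂_2: C_2 → C_1 sends each 2-simplex [p,q,r] to [q,r] − [p,r] + [p,q]. For instance
  ∂bde = de − be + bd,
  ∂afg = fg − ag + af.
This gives a 18×12 integer matrix of rank 12; reducing to Smith normal form yields diagonal entries (1,1,1,1,1,1,1,1,1,1,1,2).

From H_k ≅ ker(∂_k) / im(∂_{k+1}) we obtain:

  H_0: rank C_0 − rank ∂_1 = 7 − 6 = 1, and the invariant factors of ∂_1 are all 1, so H_0 = Z.
  H_1: rank ker ∂_1 − rank ∂_2 = (18 − 6) − 12 = 0, and ∂_2 has invariant factor 2 > 1, so H_1 = Z/2.
  H_2: rank ker ∂_2 − rank ∂_3 = (12 − 12) − 0 = 0, and there is no ∂_3, so H_2 = 0.

As a check, the Euler characteristic is 7 − 18 + 12 = 1, which agrees with 1 − 0 + 0 = 1.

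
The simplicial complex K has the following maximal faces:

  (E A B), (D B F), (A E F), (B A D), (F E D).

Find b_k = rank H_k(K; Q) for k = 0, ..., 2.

K has 5 vertices, 10 edges, 5 triangles.
rank ∂_0 = 0, rank ∂_1 = 4 ⇒ b_0 = 5 − 0 − 4 = 1; all invariant factors of ∂_1 are 1 so no torsion. So H_0 = Z.
rank ∂_1 = 4, rank ∂_2 = 5 ⇒ b_1 = 10 − 4 − 5 = 1; all invariant factors of ∂_2 are 1 so no torsion. So H_1 = Z.
rank ∂_2 = 5, rank ∂_3 = 0 ⇒ b_2 = 5 − 5 − 0 = 0. So H_2 = 0.

b_0 = 1, b_1 = 1, b_2 = 0.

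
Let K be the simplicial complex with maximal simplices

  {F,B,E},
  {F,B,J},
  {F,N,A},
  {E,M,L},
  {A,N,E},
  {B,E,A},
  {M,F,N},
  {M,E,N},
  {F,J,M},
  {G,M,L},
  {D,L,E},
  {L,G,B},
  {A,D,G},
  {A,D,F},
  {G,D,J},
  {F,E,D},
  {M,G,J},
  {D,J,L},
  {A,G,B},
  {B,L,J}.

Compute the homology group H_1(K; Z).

H_1 = Z ⊕ Z/2.

We work with the vertex ordering A < B < D < E < F < G < J < L < M < N. The simplices of K, each written with vertices in increasing order, are:

  0-simplices (10): A, B, D, E, F, G, J, L, M, N
  1-simplices (30): AB, AD, AE, AF, AG, AN, BE, BF, BG, BJ, BL, DE, DF, DG, DJ, DL, EF, EL, EM, EN, FJ, FM, FN, GJ, GL, GM, JL, JM, LM, MN
  2-simplices (20): ABE, ABG, ADF, ADG, AEN, AFN, BEF, BFJ, BGL, BJL, DEF, DEL, DGJ, DJL, ELM, EMN, FJM, FMN, GJM, GLM

so the chain groups are C_0 ≅ Z^10, C_1 ≅ Z^30, C_2 ≅ Z^20.

∂_1: C_1 → C_0 sends each edge [p,q] (with p < q) to q − p. For instance
  ∂GL = L − G.
The resulting 10×30 matrix has rank 9, and its Smith normal form has invariant factors (1,1,1,1,1,1,1,1,1).

∂_2: C_2 → C_1 maps a triangle to the signed sum of its edges. For instance
  ∂ELM = LM − EM + EL,
  ∂ABE = BE − AE + AB.
As a 30×20 matrix over Z this has rank 20, with invariant factors (1,1,1,1,1,1,1,1,1,1,1,1,1,1,1,1,1,1,1,2).

Computing H_k = (kernel of ∂_k) / (image of ∂_{k+1}):

  H_1: rank ker ∂_1 − rank ∂_2 = (30 − 9) − 20 = 1, and ∂_2 has invariant factor 2 > 1, so H_1 ≅ Z ⊕ Z/2.

(K is a triangulation of the Klein bottle.)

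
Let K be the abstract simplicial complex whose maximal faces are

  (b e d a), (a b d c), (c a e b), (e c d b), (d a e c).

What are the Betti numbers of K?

b_0 = 1, b_1 = 0, b_2 = 0, b_3 = 1.

Take the total order a < b < c < d < e on the vertex set. Then K (dimension 3) consists of the simplices:

  0-simplices (5): a, b, c, d, e
  1-simplices (10): ab, ac, ad, ae, bc, bd, be, cd, ce, de
  2-simplices (10): abc, abd, abe, acd, ace, ade, bcd, bce, bde, cde
  3-simplices (5): abcd, abce, abde, acde, bcde

so the chain groups are C_0 ≅ Z^5, C_1 ≅ Z^10, C_2 ≅ Z^10, C_3 ≅ Z^5.

∂_1: C_1 → C_0 maps an edge to its endpoints' difference, ∂[p,q] = q − p.
This gives a 5×10 integer matrix of rank 4; reducing to Smith normal form yields diagonal entries (1,1,1,1).

Boundary ∂_2: C_2 → C_1 maps a triangle to the signed sum of its edges. For instance
  ∂acd = cd − ad + ac,
  ∂ace = ce − ae + ac.
The 10×10 boundary matrix has rank 6 and Smith normal form diag(1,1,1,1,1,1).

Boundary ∂_3: C_3 → C_2 sends each 3-simplex σ to the alternating sum Σ_i (−1)^i (σ with its i-th vertex removed). For instance
  ∂bcde = cde − bde + bce − bcd,
  ∂abce = bce − ace + abe − abc.
This gives a 10×5 integer matrix of rank 4; reducing to Smith normal form yields diagonal entries (1,1,1,1).

Computing H_k = (kernel of ∂_k) / (image of ∂_{k+1}):

  H_0: rank C_0 − rank ∂_1 = 5 − 4 = 1, and the invariant factors of ∂_1 are all 1, so H_0 = Z.
  H_1: rank ker ∂_1 − rank ∂_2 = (10 − 4) − 6 = 0, and the invariant factors of ∂_2 are all 1, so H_1 = 0.
  H_2: rank ker ∂_2 − rank ∂_3 = (10 − 6) − 4 = 0, and the invariant factors of ∂_3 are all 1, so H_2 = 0.
  H_3: rank ker ∂_3 − rank ∂_4 = (5 − 4) − 0 = 1, and there is no ∂_4, so H_3 = Z.

As a check, the Euler characteristic is 5 − 10 + 10 − 5 = 0, which agrees with 1 − 0 + 0 − 1 = 0.
(K is a triangulation of the 3-sphere S^3.)

Hence the Betti numbers are b_0 = 1, b_1 = 0, b_2 = 0, b_3 = 1.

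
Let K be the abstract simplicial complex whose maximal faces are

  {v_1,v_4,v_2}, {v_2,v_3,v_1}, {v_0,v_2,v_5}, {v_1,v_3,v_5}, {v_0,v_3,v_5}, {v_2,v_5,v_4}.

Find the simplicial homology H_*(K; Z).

We work with the vertex ordering v_0 < v_1 < v_2 < v_3 < v_4 < v_5. The simplices of K, each written with vertices in increasing order, are:

  0-simplices (6): [v_0], [v_1], [v_2], [v_3], [v_4], [v_5]
  1-simplices (12): [v_0,v_2], [v_0,v_3], [v_0,v_5], [v_1,v_2], [v_1,v_3], [v_1,v_4], [v_1,v_5], [v_2,v_3], [v_2,v_4], [v_2,v_5], [v_3,v_5], [v_4,v_5]
  2-simplices (6): [v_0,v_2,v_5], [v_0,v_3,v_5], [v_1,v_2,v_3], [v_1,v_2,v_4], [v_1,v_3,v_5], [v_2,v_4,v_5]

so the chain groups are C_0 ≅ Z^6, C_1 ≅ Z^12, C_2 ≅ Z^6.

The boundary map ∂_1: C_1 → C_0 is given by ∂[p,q] = [q] − [p]. For instance
  ∂[v_1,v_2] = [v_2] − [v_1].
The resulting 6×12 matrix has rank 5, and its Smith normal form has invariant factors (1,1,1,1,1).

The boundary map ∂_2: C_2 → C_1 maps a triangle to the signed sum of its edges. For instance
  ∂[v_1,v_3,v_5] = [v_3,v_5] − [v_1,v_5] + [v_1,v_3],
  ∂[v_2,v_4,v_5] = [v_4,v_5] − [v_2,v_5] + [v_2,v_4].
The resulting 12×6 matrix has rank 6, and its Smith normal form has invariant factors (1,1,1,1,1,1).

From H_k ≅ ker(∂_k) / im(∂_{k+1}) we obtain:

  H_0: rank C_0 − rank ∂_1 = 6 − 5 = 1, and the invariant factors of ∂_1 are all 1, so H_0 ≅ Z.
  H_1: rank ker ∂_1 − rank ∂_2 = (12 − 5) − 6 = 1, and the invariant factors of ∂_2 are all 1, so H_1 ≅ Z.
  H_2: rank ker ∂_2 − rank ∂_3 = (6 − 6) − 0 = 0, and there is no ∂_3, so H_2 ≅ 0.

(K is a triangulation of the cylinder S^1 x I.)

H_0 = Z,  H_1 = Z,  H_2 = 0.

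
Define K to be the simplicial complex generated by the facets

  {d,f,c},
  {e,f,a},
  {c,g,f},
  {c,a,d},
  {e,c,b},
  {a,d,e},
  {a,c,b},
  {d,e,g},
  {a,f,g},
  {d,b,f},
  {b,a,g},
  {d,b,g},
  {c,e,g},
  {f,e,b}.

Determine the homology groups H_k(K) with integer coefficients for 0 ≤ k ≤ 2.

H_0 ≅ Z,  H_1 ≅ Z^2,  H_2 ≅ Z.

K has 7 vertices, 21 edges, 14 triangles.
rank ∂_0 = 0, rank ∂_1 = 6 ⇒ b_0 = 7 − 0 − 6 = 1; all invariant factors of ∂_1 are 1 so no torsion. So H_0 = Z.
rank ∂_1 = 6, rank ∂_2 = 13 ⇒ b_1 = 21 − 6 − 13 = 2; all invariant factors of ∂_2 are 1 so no torsion. So H_1 = Z^2.
rank ∂_2 = 13, rank ∂_3 = 0 ⇒ b_2 = 14 − 13 − 0 = 1. So H_2 = Z.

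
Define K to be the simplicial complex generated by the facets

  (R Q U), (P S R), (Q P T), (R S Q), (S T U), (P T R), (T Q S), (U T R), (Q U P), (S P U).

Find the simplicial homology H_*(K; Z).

Order the vertices as P < Q < R < S < T < U. Listing each simplex with vertices in this order, K has dimension 2 with simplices:

  0-simplices (6): P, Q, R, S, T, U
  1-simplices (15): PQ, PR, PS, PT, PU, QR, QS, QT, QU, RS, RT, RU, ST, SU, TU
  2-simplices (10): PQT, PQU, PRS, PRT, PSU, QRS, QRU, QST, RTU, STU

Hence C_0 ≅ Z^6, C_1 ≅ Z^15, C_2 ≅ Z^10.

∂_1: C_1 → C_0 sends each edge [p,q] (with p < q) to q − p. For instance
  ∂RU = U − R.
This gives a 6×15 integer matrix of rank 5; reducing to Smith normal form yields diagonal entries (1,1,1,1,1).

Boundary ∂_2: C_2 → C_1 acts by ∂[p,q,r] = [q,r] − [p,r] + [p,q]. For instance
  ∂QRU = RU − QU + QR,
  ∂QRS = RS − QS + QR.
As a 15×10 matrix over Z this has rank 10, with invariant factors (1,1,1,1,1,1,1,1,1,2).

Reading off H_k = ker ∂_k / im ∂_{k+1}:

  H_0: rank C_0 − rank ∂_1 = 6 − 5 = 1, and the invariant factors of ∂_1 are all 1, so H_0 = Z.
  H_1: rank ker ∂_1 − rank ∂_2 = (15 − 5) − 10 = 0, and ∂_2 has invariant factor 2 > 1, so H_1 = Z/2.
  H_2: rank ker ∂_2 − rank ∂_3 = (10 − 10) − 0 = 0, and there is no ∂_3, so H_2 = 0.

As a check, the Euler characteristic is 6 − 15 + 10 = 1, which agrees with 1 − 0 + 0 = 1.

H_0 ≅ Z,  H_1 ≅ Z/2,  H_2 = 0.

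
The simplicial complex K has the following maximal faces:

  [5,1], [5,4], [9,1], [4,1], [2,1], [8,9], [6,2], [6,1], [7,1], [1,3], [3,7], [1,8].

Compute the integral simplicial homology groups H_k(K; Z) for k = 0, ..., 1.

H_0 ≅ Z,  H_1 ≅ Z^4.

Fix the vertex order 1 < 2 < 3 < 4 < 5 < 6 < 7 < 8 < 9 and write every simplex with vertices in increasing order. Then dim K = 1 and the simplices of K are:

  0-simplices (9): [1], [2], [3], [4], [5], [6], [7], [8], [9]
  1-simplices (12): [1,2], [1,3], [1,4], [1,5], [1,6], [1,7], [1,8], [1,9], [2,6], [3,7], [4,5], [8,9]

so the chain groups are C_0 ≅ Z^9, C_1 ≅ Z^12.

∂_1: C_1 → C_0 sends each edge [p,q] (with p < q) to q − p. For instance
  ∂[1,6] = [6] − [1].
The 9×12 boundary matrix has rank 8 and Smith normal form diag(1,1,1,1,1,1,1,1).

Computing H_k = (kernel of ∂_k) / (image of ∂_{k+1}):

  H_0: rank C_0 − rank ∂_1 = 9 − 8 = 1, and the invariant factors of ∂_1 are all 1, so H_0 ≅ Z.
  H_1: rank ker ∂_1 − rank ∂_2 = (12 − 8) − 0 = 4, and there is no ∂_2, so H_1 ≅ Z^4.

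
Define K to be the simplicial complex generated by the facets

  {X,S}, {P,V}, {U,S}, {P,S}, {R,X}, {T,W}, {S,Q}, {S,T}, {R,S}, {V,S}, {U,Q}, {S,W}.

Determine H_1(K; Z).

Fix the vertex order P < Q < R < S < T < U < V < W < X and write every simplex with vertices in increasing order. Then dim K = 1 and the simplices of K are:

  0-simplices (9): P, Q, R, S, T, U, V, W, X
  1-simplices (12): PS, PV, QS, QU, RS, RX, ST, SU, SV, SW, SX, TW

Hence C_0 ≅ Z^9, C_1 ≅ Z^12.

Boundary ∂_1: C_1 → C_0 maps an edge to its endpoints' difference, ∂[p,q] = q − p. For instance
  ∂PS = S − P.
This gives a 9×12 integer matrix of rank 8; reducing to Smith normal form yields diagonal entries (1,1,1,1,1,1,1,1).

Reading off H_k = ker ∂_k / im ∂_{k+1}:

  H_1: rank ker ∂_1 − rank ∂_2 = (12 − 8) − 0 = 4, and there is no ∂_2, so H_1 ≅ Z^4.

(K is a triangulation of a wedge of 4 circles.)

H_1 ≅ Z^4.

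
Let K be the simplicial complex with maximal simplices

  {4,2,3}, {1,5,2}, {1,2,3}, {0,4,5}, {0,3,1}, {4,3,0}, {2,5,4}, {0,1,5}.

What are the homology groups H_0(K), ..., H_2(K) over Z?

K has 6 vertices, 12 edges, 8 triangles.
rank ∂_0 = 0, rank ∂_1 = 5 ⇒ b_0 = 6 − 0 − 5 = 1; all invariant factors of ∂_1 are 1 so no torsion. So H_0 ≅ Z.
rank ∂_1 = 5, rank ∂_2 = 7 ⇒ b_1 = 12 − 5 − 7 = 0; all invariant factors of ∂_2 are 1 so no torsion. So H_1 ≅ 0.
rank ∂_2 = 7, rank ∂_3 = 0 ⇒ b_2 = 8 − 7 − 0 = 1. So H_2 ≅ Z.

H_0 = Z,  H_1 = 0,  H_2 = Z.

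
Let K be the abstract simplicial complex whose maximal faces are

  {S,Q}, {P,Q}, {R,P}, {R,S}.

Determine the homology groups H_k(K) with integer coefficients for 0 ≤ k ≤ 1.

H_0 = Z,  H_1 = Z.

Take the total order P < Q < R < S on the vertex set. Then K (dimension 1) consists of the simplices:

  0-simplices (4): P, Q, R, S
  1-simplices (4): PQ, PR, QS, RS

giving chain groups C_0 ≅ Z^4, C_1 ≅ Z^4.

The boundary map ∂_1: C_1 → C_0 sends each edge [p,q] (with p < q) to q − p. For instance
  ∂RS = S − R.
As a 4×4 matrix over Z this has rank 3, with invariant factors (1,1,1).

Reading off H_k = ker ∂_k / im ∂_{k+1}:

  H_0: rank C_0 − rank ∂_1 = 4 − 3 = 1, and the invariant factors of ∂_1 are all 1, so H_0 ≅ Z.
  H_1: rank ker ∂_1 − rank ∂_2 = (4 − 3) − 0 = 1, and there is no ∂_2, so H_1 ≅ Z.

(K is a triangulation of the circle S^1.)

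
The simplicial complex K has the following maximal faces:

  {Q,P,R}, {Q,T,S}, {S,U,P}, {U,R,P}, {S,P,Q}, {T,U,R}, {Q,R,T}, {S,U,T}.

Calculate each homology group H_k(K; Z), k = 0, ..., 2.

H_0 = Z,  H_1 = 0,  H_2 = Z.

K has 6 vertices, 12 edges, 8 triangles.
rank ∂_0 = 0, rank ∂_1 = 5 ⇒ b_0 = 6 − 0 − 5 = 1; all invariant factors of ∂_1 are 1 so no torsion. So H_0 = Z.
rank ∂_1 = 5, rank ∂_2 = 7 ⇒ b_1 = 12 − 5 − 7 = 0; all invariant factors of ∂_2 are 1 so no torsion. So H_1 = 0.
rank ∂_2 = 7, rank ∂_3 = 0 ⇒ b_2 = 8 − 7 − 0 = 1. So H_2 = Z.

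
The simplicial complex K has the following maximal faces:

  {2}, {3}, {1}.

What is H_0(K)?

Order the vertices as 1 < 2 < 3. Listing each simplex with vertices in this order, K has dimension 0 with simplices:

  0-simplices (3): [1], [2], [3]

so the chain groups are C_0 ≅ Z^3.

Reading off H_k = ker ∂_k / im ∂_{k+1}:

  H_0: rank C_0 − rank ∂_1 = 3 − 0 = 3, and there is no ∂_1, so H_0 = Z^3.

H_0 = Z^3.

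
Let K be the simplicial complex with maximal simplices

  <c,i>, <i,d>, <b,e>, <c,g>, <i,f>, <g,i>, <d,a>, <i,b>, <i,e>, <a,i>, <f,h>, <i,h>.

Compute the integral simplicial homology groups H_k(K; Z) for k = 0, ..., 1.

H_0 ≅ Z,  H_1 ≅ Z^4.

Fix the vertex order a < b < c < d < e < f < g < h < i and write every simplex with vertices in increasing order. Then dim K = 1 and the simplices of K are:

  0-simplices (9): a, b, c, d, e, f, g, h, i
  1-simplices (12): ad, ai, be, bi, cg, ci, di, ei, fh, fi, gi, hi

Hence C_0 ≅ Z^9, C_1 ≅ Z^12.

∂_1: C_1 → C_0 sends each edge [p,q] (with p < q) to q − p.
As a 9×12 matrix over Z this has rank 8, with invariant factors (1,1,1,1,1,1,1,1).

Now H_k = ker ∂_k / im ∂_{k+1}, so:

  H_0: rank C_0 − rank ∂_1 = 9 − 8 = 1, and the invariant factors of ∂_1 are all 1, so H_0 = Z.
  H_1: rank ker ∂_1 − rank ∂_2 = (12 − 8) − 0 = 4, and there is no ∂_2, so H_1 = Z^4.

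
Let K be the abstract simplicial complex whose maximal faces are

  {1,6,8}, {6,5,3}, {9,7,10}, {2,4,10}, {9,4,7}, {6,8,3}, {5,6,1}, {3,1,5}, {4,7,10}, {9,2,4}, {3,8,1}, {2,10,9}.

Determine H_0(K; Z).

K has 10 vertices, 18 edges, 12 triangles.
rank ∂_0 = 0, rank ∂_1 = 8 ⇒ b_0 = 10 − 0 − 8 = 2; all invariant factors of ∂_1 are 1 so no torsion. So H_0 ≅ Z^2.

H_0 = Z^2.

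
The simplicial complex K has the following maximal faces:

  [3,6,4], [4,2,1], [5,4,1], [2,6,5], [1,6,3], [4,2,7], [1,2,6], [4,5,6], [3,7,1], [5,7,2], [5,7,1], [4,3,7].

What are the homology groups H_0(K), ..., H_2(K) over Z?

H_0 = Z,  H_1 = Z/2Z,  H_2 = 0.

K has 7 vertices, 18 edges, 12 triangles.
rank ∂_0 = 0, rank ∂_1 = 6 ⇒ b_0 = 7 − 0 − 6 = 1; all invariant factors of ∂_1 are 1 so no torsion. So H_0 ≅ Z.
rank ∂_1 = 6, rank ∂_2 = 12 ⇒ b_1 = 18 − 6 − 12 = 0; ∂_2 has invariant factor(s) [2] giving torsion. So H_1 ≅ Z/2Z.
rank ∂_2 = 12, rank ∂_3 = 0 ⇒ b_2 = 12 − 12 − 0 = 0. So H_2 ≅ 0.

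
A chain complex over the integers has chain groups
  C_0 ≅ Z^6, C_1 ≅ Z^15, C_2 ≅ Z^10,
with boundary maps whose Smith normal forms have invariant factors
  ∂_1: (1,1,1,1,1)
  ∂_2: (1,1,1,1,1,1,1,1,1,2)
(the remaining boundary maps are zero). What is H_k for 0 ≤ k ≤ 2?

H_0 ≅ Z,  H_1 ≅ Z_2,  H_2 = 0.

H_0: b_0 = 6 − 0 − 5 = 1; torsion from ∂_1 factors > 1: none. So H_0 ≅ Z.
H_1: b_1 = 15 − 5 − 10 = 0; torsion from ∂_2 factors > 1: [2]. So H_1 ≅ Z_2.
H_2: b_2 = 10 − 10 − 0 = 0; torsion from ∂_3 factors > 1: none. So H_2 ≅ 0.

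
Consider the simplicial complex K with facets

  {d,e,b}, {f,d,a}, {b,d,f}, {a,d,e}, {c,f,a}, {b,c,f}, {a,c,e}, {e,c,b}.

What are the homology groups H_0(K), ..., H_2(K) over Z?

H_0 = Z,  H_1 = 0,  H_2 = Z.

Take the total order a < b < c < d < e < f on the vertex set. Then K (dimension 2) consists of the simplices:

  0-simplices (6): a, b, c, d, e, f
  1-simplices (12): ac, ad, ae, af, bc, bd, be, bf, ce, cf, de, df
  2-simplices (8): ace, acf, ade, adf, bce, bcf, bde, bdf

so the chain groups are C_0 ≅ Z^6, C_1 ≅ Z^12, C_2 ≅ Z^8.

The boundary map ∂_1: C_1 → C_0 sends each edge [p,q] (with p < q) to q − p.
The resulting 6×12 matrix has rank 5, and its Smith normal form has invariant factors (1,1,1,1,1).

The boundary map ∂_2: C_2 → C_1 sends each 2-simplex [p,q,r] to [q,r] − [p,r] + [p,q]. For instance
  ∂bce = ce − be + bc,
  ∂acf = cf − af + ac.
The resulting 12×8 matrix has rank 7, and its Smith normal form has invariant factors (1,1,1,1,1,1,1).

Computing H_k = (kernel of ∂_k) / (image of ∂_{k+1}):

  H_0: rank C_0 − rank ∂_1 = 6 − 5 = 1, and the invariant factors of ∂_1 are all 1, so H_0 ≅ Z.
  H_1: rank ker ∂_1 − rank ∂_2 = (12 − 5) − 7 = 0, and the invariant factors of ∂_2 are all 1, so H_1 ≅ 0.
  H_2: rank ker ∂_2 − rank ∂_3 = (8 − 7) − 0 = 1, and there is no ∂_3, so H_2 ≅ Z.

As a check, the Euler characteristic is 6 − 12 + 8 = 2, which agrees with 1 − 0 + 1 = 2.
(K is a triangulation of the 2-sphere S^2.)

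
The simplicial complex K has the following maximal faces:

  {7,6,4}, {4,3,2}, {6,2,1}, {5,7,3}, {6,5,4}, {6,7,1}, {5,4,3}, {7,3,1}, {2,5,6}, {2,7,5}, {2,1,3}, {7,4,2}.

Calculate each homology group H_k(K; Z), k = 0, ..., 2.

Fix the vertex order 1 < 2 < 3 < 4 < 5 < 6 < 7 and write every simplex with vertices in increasing order. Then dim K = 2 and the simplices of K are:

  0-simplices (7): [1], [2], [3], [4], [5], [6], [7]
  1-simplices (18): [1,2], [1,3], [1,6], [1,7], [2,3], [2,4], [2,5], [2,6], [2,7], [3,4], [3,5], [3,7], [4,5], [4,6], [4,7], [5,6], [5,7], [6,7]
  2-simplices (12): [1,2,3], [1,2,6], [1,3,7], [1,6,7], [2,3,4], [2,4,7], [2,5,6], [2,5,7], [3,4,5], [3,5,7], [4,5,6], [4,6,7]

so the chain groups are C_0 ≅ Z^7, C_1 ≅ Z^18, C_2 ≅ Z^12.

∂_1: C_1 → C_0 sends each edge [p,q] (with p < q) to q − p. For instance
  ∂[2,7] = [7] − [2].
The resulting 7×18 matrix has rank 6, and its Smith normal form has invariant factors (1,1,1,1,1,1).

∂_2: C_2 → C_1 sends each 2-simplex [p,q,r] to [q,r] − [p,r] + [p,q]. For instance
  ∂[2,5,6] = [5,6] − [2,6] + [2,5],
  ∂[1,3,7] = [3,7] − [1,7] + [1,3].
The 18×12 boundary matrix has rank 12 and Smith normal form diag(1,1,1,1,1,1,1,1,1,1,1,2).

Now H_k = ker ∂_k / im ∂_{k+1}, so:

  H_0: rank C_0 − rank ∂_1 = 7 − 6 = 1, and the invariant factors of ∂_1 are all 1, so H_0 = Z.
  H_1: rank ker ∂_1 − rank ∂_2 = (18 − 6) − 12 = 0, and ∂_2 has invariant factor 2 > 1, so H_1 = Z_2.
  H_2: rank ker ∂_2 − rank ∂_3 = (12 − 12) − 0 = 0, and there is no ∂_3, so H_2 = 0.

As a check, the Euler characteristic is 7 − 18 + 12 = 1, which agrees with 1 − 0 + 0 = 1.

H_0 ≅ Z,  H_1 ≅ Z_2,  H_2 = 0.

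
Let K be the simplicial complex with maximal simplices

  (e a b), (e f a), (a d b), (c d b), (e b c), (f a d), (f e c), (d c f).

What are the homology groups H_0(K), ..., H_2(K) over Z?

H_0 = Z,  H_1 = 0,  H_2 = Z.

K has 6 vertices, 12 edges, 8 triangles.
rank ∂_0 = 0, rank ∂_1 = 5 ⇒ b_0 = 6 − 0 − 5 = 1; all invariant factors of ∂_1 are 1 so no torsion. So H_0 = Z.
rank ∂_1 = 5, rank ∂_2 = 7 ⇒ b_1 = 12 − 5 − 7 = 0; all invariant factors of ∂_2 are 1 so no torsion. So H_1 = 0.
rank ∂_2 = 7, rank ∂_3 = 0 ⇒ b_2 = 8 − 7 − 0 = 1. So H_2 = Z.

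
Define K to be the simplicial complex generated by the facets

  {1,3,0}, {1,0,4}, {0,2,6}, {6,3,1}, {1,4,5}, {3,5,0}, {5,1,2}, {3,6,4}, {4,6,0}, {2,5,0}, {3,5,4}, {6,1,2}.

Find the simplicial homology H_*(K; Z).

We work with the vertex ordering 0 < 1 < 2 < 3 < 4 < 5 < 6. The simplices of K, each written with vertices in increasing order, are:

  0-simplices (7): [0], [1], [2], [3], [4], [5], [6]
  1-simplices (18): [0,1], [0,2], [0,3], [0,4], [0,5], [0,6], [1,2], [1,3], [1,4], [1,5], [1,6], [2,5], [2,6], [3,4], [3,5], [3,6], [4,5], [4,6]
  2-simplices (12): [0,1,3], [0,1,4], [0,2,5], [0,2,6], [0,3,5], [0,4,6], [1,2,5], [1,2,6], [1,3,6], [1,4,5], [3,4,5], [3,4,6]

so the chain groups are C_0 ≅ Z^7, C_1 ≅ Z^18, C_2 ≅ Z^12.

The boundary map ∂_1: C_1 → C_0 sends each edge [p,q] (with p < q) to q − p. For instance
  ∂[1,6] = [6] − [1].
As a 7×18 matrix over Z this has rank 6, with invariant factors (1,1,1,1,1,1).

The boundary map ∂_2: C_2 → C_1 sends each 2-simplex [p,q,r] to [q,r] − [p,r] + [p,q]. For instance
  ∂[0,4,6] = [4,6] − [0,6] + [0,4],
  ∂[3,4,6] = [4,6] − [3,6] + [3,4].
This gives a 18×12 integer matrix of rank 12; reducing to Smith normal form yields diagonal entries (1,1,1,1,1,1,1,1,1,1,1,2).

Now H_k = ker ∂_k / im ∂_{k+1}, so:

  H_0: rank C_0 − rank ∂_1 = 7 − 6 = 1, and the invariant factors of ∂_1 are all 1, so H_0 = Z.
  H_1: rank ker ∂_1 − rank ∂_2 = (18 − 6) − 12 = 0, and ∂_2 has invariant factor 2 > 1, so H_1 = Z/2.
  H_2: rank ker ∂_2 − rank ∂_3 = (12 − 12) − 0 = 0, and there is no ∂_3, so H_2 = 0.

As a check, the Euler characteristic is 7 − 18 + 12 = 1, which agrees with 1 − 0 + 0 = 1.

H_0 = Z,  H_1 = Z/2,  H_2 = 0.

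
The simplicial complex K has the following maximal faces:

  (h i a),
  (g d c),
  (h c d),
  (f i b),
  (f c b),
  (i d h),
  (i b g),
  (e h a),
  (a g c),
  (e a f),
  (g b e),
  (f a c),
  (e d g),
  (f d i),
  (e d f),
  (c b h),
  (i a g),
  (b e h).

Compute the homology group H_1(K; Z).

H_1 ≅ Z^2.

Take the total order a < b < c < d < e < f < g < h < i on the vertex set. Then K (dimension 2) consists of the simplices:

  0-simplices (9): a, b, c, d, e, f, g, h, i
  1-simplices (27): ac, ae, af, ag, ah, ai, bc, be, bf, bg, bh, bi, cd, cf, cg, ch, de, df, dg, dh, di, ef, eg, eh, fi, gi, hi
  2-simplices (18): acf, acg, aef, aeh, agi, ahi, bcf, bch, beg, beh, bfi, bgi, cdg, cdh, def, deg, dfi, dhi

giving chain groups C_0 ≅ Z^9, C_1 ≅ Z^27, C_2 ≅ Z^18.

The boundary map ∂_1: C_1 → C_0 maps an edge to its endpoints' difference, ∂[p,q] = q − p.
The resulting 9×27 matrix has rank 8, and its Smith normal form has invariant factors (1,1,1,1,1,1,1,1).

Boundary ∂_2: C_2 → C_1 maps a triangle to the signed sum of its edges. For instance
  ∂bgi = gi − bi + bg,
  ∂beg = eg − bg + be.
The 27×18 boundary matrix has rank 17 and Smith normal form diag(1,1,1,1,1,1,1,1,1,1,1,1,1,1,1,1,1).

Now H_k = ker ∂_k / im ∂_{k+1}, so:

  H_1: rank ker ∂_1 − rank ∂_2 = (27 − 8) − 17 = 2, and the invariant factors of ∂_2 are all 1, so H_1 ≅ Z^2.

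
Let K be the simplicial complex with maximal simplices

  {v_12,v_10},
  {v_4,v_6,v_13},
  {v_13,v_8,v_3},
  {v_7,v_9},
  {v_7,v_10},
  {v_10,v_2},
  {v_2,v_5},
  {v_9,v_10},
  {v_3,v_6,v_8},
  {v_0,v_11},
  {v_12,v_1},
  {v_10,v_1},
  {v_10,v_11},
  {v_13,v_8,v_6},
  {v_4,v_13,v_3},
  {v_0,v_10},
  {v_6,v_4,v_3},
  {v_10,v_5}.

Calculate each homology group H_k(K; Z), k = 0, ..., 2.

Order the vertices as v_0 < v_1 < v_2 < v_3 < v_4 < v_5 < v_6 < v_7 < v_8 < v_9 < v_10 < v_11 < v_12 < v_13. Listing each simplex with vertices in this order, K has dimension 2 with simplices:

  0-simplices (14): [v_0], [v_1], [v_2], [v_3], [v_4], [v_5], [v_6], [v_7], [v_8], [v_9], [v_10], [v_11], [v_12], [v_13]
  1-simplices (21): (21 of them)
  2-simplices (6): [v_3,v_4,v_6], [v_3,v_4,v_13], [v_3,v_6,v_8], [v_3,v_8,v_13], [v_4,v_6,v_13], [v_6,v_8,v_13]

so the chain groups are C_0 ≅ Z^14, C_1 ≅ Z^21, C_2 ≅ Z^6.

Boundary ∂_1: C_1 → C_0 sends each edge [p,q] (with p < q) to q − p. For instance
  ∂[v_4,v_6] = [v_6] − [v_4].
The 14×21 boundary matrix has rank 12 and Smith normal form diag(1,1,1,1,1,1,1,1,1,1,1,1).

The boundary map ∂_2: C_2 → C_1 sends each 2-simplex [p,q,r] to [q,r] − [p,r] + [p,q]. For instance
  ∂[v_3,v_8,v_13] = [v_8,v_13] − [v_3,v_13] + [v_3,v_8],
  ∂[v_3,v_4,v_6] = [v_4,v_6] − [v_3,v_6] + [v_3,v_4].
This gives a 21×6 integer matrix of rank 5; reducing to Smith normal form yields diagonal entries (1,1,1,1,1).

Reading off H_k = ker ∂_k / im ∂_{k+1}:

  H_0: rank C_0 − rank ∂_1 = 14 − 12 = 2, and the invariant factors of ∂_1 are all 1, so H_0 = Z^2.
  H_1: rank ker ∂_1 − rank ∂_2 = (21 − 12) − 5 = 4, and the invariant factors of ∂_2 are all 1, so H_1 = Z^4.
  H_2: rank ker ∂_2 − rank ∂_3 = (6 − 5) − 0 = 1, and there is no ∂_3, so H_2 = Z.

As a check, the Euler characteristic is 14 − 21 + 6 = -1, which agrees with 2 − 4 + 1 = -1.
(K is a triangulation of the disjoint union of a wedge of 4 circles and the 2-sphere S^2.)

H_0 = Z^2,  H_1 = Z^4,  H_2 = Z.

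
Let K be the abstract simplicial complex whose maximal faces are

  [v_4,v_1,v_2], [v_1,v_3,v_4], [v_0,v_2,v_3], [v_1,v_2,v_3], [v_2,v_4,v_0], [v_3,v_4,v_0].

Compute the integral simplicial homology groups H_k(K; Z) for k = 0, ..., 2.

K has 5 vertices, 9 edges, 6 triangles.
rank ∂_0 = 0, rank ∂_1 = 4 ⇒ b_0 = 5 − 0 − 4 = 1; all invariant factors of ∂_1 are 1 so no torsion. So H_0 = Z.
rank ∂_1 = 4, rank ∂_2 = 5 ⇒ b_1 = 9 − 4 − 5 = 0; all invariant factors of ∂_2 are 1 so no torsion. So H_1 = 0.
rank ∂_2 = 5, rank ∂_3 = 0 ⇒ b_2 = 6 − 5 − 0 = 1. So H_2 = Z.

H_0 ≅ Z,  H_1 = 0,  H_2 ≅ Z.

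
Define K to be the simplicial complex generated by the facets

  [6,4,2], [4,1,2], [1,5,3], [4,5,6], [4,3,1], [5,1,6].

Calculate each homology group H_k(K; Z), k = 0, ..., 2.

H_0 = Z,  H_1 = Z,  H_2 = 0.

We work with the vertex ordering 1 < 2 < 3 < 4 < 5 < 6. The simplices of K, each written with vertices in increasing order, are:

  0-simplices (6): [1], [2], [3], [4], [5], [6]
  1-simplices (12): [1,2], [1,3], [1,4], [1,5], [1,6], [2,4], [2,6], [3,4], [3,5], [4,5], [4,6], [5,6]
  2-simplices (6): [1,2,4], [1,3,4], [1,3,5], [1,5,6], [2,4,6], [4,5,6]

Hence C_0 ≅ Z^6, C_1 ≅ Z^12, C_2 ≅ Z^6.

∂_1: C_1 → C_0 is given by ∂[p,q] = [q] − [p]. For instance
  ∂[2,6] = [6] − [2].
The resulting 6×12 matrix has rank 5, and its Smith normal form has invariant factors (1,1,1,1,1).

∂_2: C_2 → C_1 acts by ∂[p,q,r] = [q,r] − [p,r] + [p,q]. For instance
  ∂[1,3,4] = [3,4] − [1,4] + [1,3],
  ∂[1,2,4] = [2,4] − [1,4] + [1,2].
As a 12×6 matrix over Z this has rank 6, with invariant factors (1,1,1,1,1,1).

Computing H_k = (kernel of ∂_k) / (image of ∂_{k+1}):

  H_0: rank C_0 − rank ∂_1 = 6 − 5 = 1, and the invariant factors of ∂_1 are all 1, so H_0 ≅ Z.
  H_1: rank ker ∂_1 − rank ∂_2 = (12 − 5) − 6 = 1, and the invariant factors of ∂_2 are all 1, so H_1 ≅ Z.
  H_2: rank ker ∂_2 − rank ∂_3 = (6 − 6) − 0 = 0, and there is no ∂_3, so H_2 ≅ 0.

(K is a triangulation of the cylinder S^1 x I.)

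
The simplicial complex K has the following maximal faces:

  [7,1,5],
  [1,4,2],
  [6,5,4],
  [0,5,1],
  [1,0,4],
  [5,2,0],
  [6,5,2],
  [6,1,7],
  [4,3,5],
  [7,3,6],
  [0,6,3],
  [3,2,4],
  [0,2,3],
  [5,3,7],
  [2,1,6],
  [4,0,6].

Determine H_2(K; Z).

Take the total order 0 < 1 < 2 < 3 < 4 < 5 < 6 < 7 on the vertex set. Then K (dimension 2) consists of the simplices:

  0-simplices (8): [0], [1], [2], [3], [4], [5], [6], [7]
  1-simplices (24): (24 of them)
  2-simplices (16): [0,1,4], [0,1,5], [0,2,3], [0,2,5], [0,3,6], [0,4,6], [1,2,4], [1,2,6], [1,5,7], [1,6,7], [2,3,4], [2,5,6], [3,4,5], [3,5,7], [3,6,7], [4,5,6]

giving chain groups C_0 ≅ Z^8, C_1 ≅ Z^24, C_2 ≅ Z^16.

Boundary ∂_1: C_1 → C_0 sends each edge [p,q] (with p < q) to q − p.
As a 8×24 matrix over Z this has rank 7, with invariant factors (1,1,1,1,1,1,1).

Boundary ∂_2: C_2 → C_1 sends each 2-simplex [p,q,r] to [q,r] − [p,r] + [p,q]. For instance
  ∂[3,4,5] = [4,5] − [3,5] + [3,4],
  ∂[1,2,6] = [2,6] − [1,6] + [1,2].
The 24×16 boundary matrix has rank 15 and Smith normal form diag(1,1,1,1,1,1,1,1,1,1,1,1,1,1,1).

Reading off H_k = ker ∂_k / im ∂_{k+1}:

  H_2: rank ker ∂_2 − rank ∂_3 = (16 − 15) − 0 = 1, and there is no ∂_3, so H_2 ≅ Z.

H_2 ≅ Z.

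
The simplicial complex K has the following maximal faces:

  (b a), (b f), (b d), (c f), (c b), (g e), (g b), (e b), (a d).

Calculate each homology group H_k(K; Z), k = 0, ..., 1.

Order the vertices as a < b < c < d < e < f < g. Listing each simplex with vertices in this order, K has dimension 1 with simplices:

  0-simplices (7): a, b, c, d, e, f, g
  1-simplices (9): ab, ad, bc, bd, be, bf, bg, cf, eg

Hence C_0 ≅ Z^7, C_1 ≅ Z^9.

Boundary ∂_1: C_1 → C_0 maps an edge to its endpoints' difference, ∂[p,q] = q − p.
The 7×9 boundary matrix has rank 6 and Smith normal form diag(1,1,1,1,1,1).

From H_k ≅ ker(∂_k) / im(∂_{k+1}) we obtain:

  H_0: rank C_0 − rank ∂_1 = 7 − 6 = 1, and the invariant factors of ∂_1 are all 1, so H_0 = Z.
  H_1: rank ker ∂_1 − rank ∂_2 = (9 − 6) − 0 = 3, and there is no ∂_2, so H_1 = Z^3.

H_0 = Z,  H_1 = Z^3.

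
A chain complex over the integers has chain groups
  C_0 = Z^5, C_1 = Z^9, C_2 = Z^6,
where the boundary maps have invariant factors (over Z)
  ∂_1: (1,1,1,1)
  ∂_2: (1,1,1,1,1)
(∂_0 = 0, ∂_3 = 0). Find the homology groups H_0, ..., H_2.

H_0 = Z,  H_1 = 0,  H_2 = Z.

H_0: b_0 = 5 − 0 − 4 = 1; torsion from ∂_1 factors > 1: none. So H_0 = Z.
H_1: b_1 = 9 − 4 − 5 = 0; torsion from ∂_2 factors > 1: none. So H_1 = 0.
H_2: b_2 = 6 − 5 − 0 = 1; torsion from ∂_3 factors > 1: none. So H_2 = Z.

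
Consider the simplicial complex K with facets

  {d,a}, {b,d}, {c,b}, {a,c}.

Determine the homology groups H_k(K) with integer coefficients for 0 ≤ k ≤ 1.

H_0 ≅ Z,  H_1 ≅ Z.

K has 4 vertices, 4 edges.
rank ∂_0 = 0, rank ∂_1 = 3 ⇒ b_0 = 4 − 0 − 3 = 1; all invariant factors of ∂_1 are 1 so no torsion. So H_0 = Z.
rank ∂_1 = 3, rank ∂_2 = 0 ⇒ b_1 = 4 − 3 − 0 = 1. So H_1 = Z.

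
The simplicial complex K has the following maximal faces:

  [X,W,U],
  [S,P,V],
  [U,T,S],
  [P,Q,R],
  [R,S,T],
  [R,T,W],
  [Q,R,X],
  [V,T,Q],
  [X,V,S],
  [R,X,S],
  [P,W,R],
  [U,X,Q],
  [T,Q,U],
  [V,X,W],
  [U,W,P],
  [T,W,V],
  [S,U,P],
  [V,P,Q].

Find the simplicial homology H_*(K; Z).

We work with the vertex ordering P < Q < R < S < T < U < V < W < X. The simplices of K, each written with vertices in increasing order, are:

  0-simplices (9): P, Q, R, S, T, U, V, W, X
  1-simplices (27): PQ, PR, PS, PU, PV, PW, QR, QT, QU, QV, QX, RS, RT, RW, RX, ST, SU, SV, SX, TU, TV, TW, UW, UX, VW, VX, WX
  2-simplices (18): PQR, PQV, PRW, PSU, PSV, PUW, QRX, QTU, QTV, QUX, RST, RSX, RTW, STU, SVX, TVW, UWX, VWX

so the chain groups are C_0 ≅ Z^9, C_1 ≅ Z^27, C_2 ≅ Z^18.

∂_1: C_1 → C_0 maps an edge to its endpoints' difference, ∂[p,q] = q − p. For instance
  ∂QV = V − Q.
As a 9×27 matrix over Z this has rank 8, with invariant factors (1,1,1,1,1,1,1,1).

∂_2: C_2 → C_1 sends each 2-simplex [p,q,r] to [q,r] − [p,r] + [p,q]. For instance
  ∂RTW = TW − RW + RT,
  ∂SVX = VX − SX + SV.
As a 27×18 matrix over Z this has rank 17, with invariant factors (1,1,1,1,1,1,1,1,1,1,1,1,1,1,1,1,1).

Now H_k = ker ∂_k / im ∂_{k+1}, so:

  H_0: rank C_0 − rank ∂_1 = 9 − 8 = 1, and the invariant factors of ∂_1 are all 1, so H_0 ≅ Z.
  H_1: rank ker ∂_1 − rank ∂_2 = (27 − 8) − 17 = 2, and the invariant factors of ∂_2 are all 1, so H_1 ≅ Z^2.
  H_2: rank ker ∂_2 − rank ∂_3 = (18 − 17) − 0 = 1, and there is no ∂_3, so H_2 ≅ Z.

(K is a triangulation of the torus T^2.)

H_0 ≅ Z,  H_1 ≅ Z^2,  H_2 ≅ Z.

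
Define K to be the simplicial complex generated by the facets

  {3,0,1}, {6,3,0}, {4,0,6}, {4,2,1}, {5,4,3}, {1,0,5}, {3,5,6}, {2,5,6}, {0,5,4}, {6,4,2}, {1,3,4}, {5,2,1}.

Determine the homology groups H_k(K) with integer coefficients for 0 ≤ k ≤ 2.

H_0 ≅ Z,  H_1 ≅ Z/2,  H_2 = 0.

Order the vertices as 0 < 1 < 2 < 3 < 4 < 5 < 6. Listing each simplex with vertices in this order, K has dimension 2 with simplices:

  0-simplices (7): [0], [1], [2], [3], [4], [5], [6]
  1-simplices (18): [0,1], [0,3], [0,4], [0,5], [0,6], [1,2], [1,3], [1,4], [1,5], [2,4], [2,5], [2,6], [3,4], [3,5], [3,6], [4,5], [4,6], [5,6]
  2-simplices (12): [0,1,3], [0,1,5], [0,3,6], [0,4,5], [0,4,6], [1,2,4], [1,2,5], [1,3,4], [2,4,6], [2,5,6], [3,4,5], [3,5,6]

so the chain groups are C_0 ≅ Z^7, C_1 ≅ Z^18, C_2 ≅ Z^12.

Boundary ∂_1: C_1 → C_0 sends each edge [p,q] (with p < q) to q − p. For instance
  ∂[5,6] = [6] − [5].
The resulting 7×18 matrix has rank 6, and its Smith normal form has invariant factors (1,1,1,1,1,1).

The boundary map ∂_2: C_2 → C_1 maps a triangle to the signed sum of its edges. For instance
  ∂[0,4,5] = [4,5] − [0,5] + [0,4],
  ∂[0,1,5] = [1,5] − [0,5] + [0,1].
The resulting 18×12 matrix has rank 12, and its Smith normal form has invariant factors (1,1,1,1,1,1,1,1,1,1,1,2).

Reading off H_k = ker ∂_k / im ∂_{k+1}:

  H_0: rank C_0 − rank ∂_1 = 7 − 6 = 1, and the invariant factors of ∂_1 are all 1, so H_0 = Z.
  H_1: rank ker ∂_1 − rank ∂_2 = (18 − 6) − 12 = 0, and ∂_2 has invariant factor 2 > 1, so H_1 = Z/2.
  H_2: rank ker ∂_2 − rank ∂_3 = (12 − 12) − 0 = 0, and there is no ∂_3, so H_2 = 0.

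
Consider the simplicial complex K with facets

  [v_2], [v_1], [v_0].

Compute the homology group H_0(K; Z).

Fix the vertex order v_0 < v_1 < v_2 and write every simplex with vertices in increasing order. Then dim K = 0 and the simplices of K are:

  0-simplices (3): [v_0], [v_1], [v_2]

Hence C_0 ≅ Z^3.

From H_k ≅ ker(∂_k) / im(∂_{k+1}) we obtain:

  H_0: rank C_0 − rank ∂_1 = 3 − 0 = 3, and there is no ∂_1, so H_0 = Z^3.

H_0 ≅ Z^3.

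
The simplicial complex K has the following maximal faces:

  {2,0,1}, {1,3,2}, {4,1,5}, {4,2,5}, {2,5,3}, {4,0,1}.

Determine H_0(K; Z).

Order the vertices as 0 < 1 < 2 < 3 < 4 < 5. Listing each simplex with vertices in this order, K has dimension 2 with simplices:

  0-simplices (6): [0], [1], [2], [3], [4], [5]
  1-simplices (12): [0,1], [0,2], [0,4], [1,2], [1,3], [1,4], [1,5], [2,3], [2,4], [2,5], [3,5], [4,5]
  2-simplices (6): [0,1,2], [0,1,4], [1,2,3], [1,4,5], [2,3,5], [2,4,5]

Hence C_0 ≅ Z^6, C_1 ≅ Z^12, C_2 ≅ Z^6.

The boundary map ∂_1: C_1 → C_0 sends each edge [p,q] (with p < q) to q − p. For instance
  ∂[2,5] = [5] − [2].
This gives a 6×12 integer matrix of rank 5; reducing to Smith normal form yields diagonal entries (1,1,1,1,1).

Boundary ∂_2: C_2 → C_1 sends each 2-simplex [p,q,r] to [q,r] − [p,r] + [p,q]. For instance
  ∂[2,4,5] = [4,5] − [2,5] + [2,4],
  ∂[0,1,4] = [1,4] − [0,4] + [0,1].
The resulting 12×6 matrix has rank 6, and its Smith normal form has invariant factors (1,1,1,1,1,1).

Reading off H_k = ker ∂_k / im ∂_{k+1}:

  H_0: rank C_0 − rank ∂_1 = 6 − 5 = 1, and the invariant factors of ∂_1 are all 1, so H_0 ≅ Z.

H_0 = Z.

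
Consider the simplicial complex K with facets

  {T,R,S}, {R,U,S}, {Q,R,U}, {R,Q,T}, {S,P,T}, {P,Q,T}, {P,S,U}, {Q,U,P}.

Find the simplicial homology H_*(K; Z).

H_0 ≅ Z,  H_1 = 0,  H_2 ≅ Z.

K has 6 vertices, 12 edges, 8 triangles.
rank ∂_0 = 0, rank ∂_1 = 5 ⇒ b_0 = 6 − 0 − 5 = 1; all invariant factors of ∂_1 are 1 so no torsion. So H_0 = Z.
rank ∂_1 = 5, rank ∂_2 = 7 ⇒ b_1 = 12 − 5 − 7 = 0; all invariant factors of ∂_2 are 1 so no torsion. So H_1 = 0.
rank ∂_2 = 7, rank ∂_3 = 0 ⇒ b_2 = 8 − 7 − 0 = 1. So H_2 = Z.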